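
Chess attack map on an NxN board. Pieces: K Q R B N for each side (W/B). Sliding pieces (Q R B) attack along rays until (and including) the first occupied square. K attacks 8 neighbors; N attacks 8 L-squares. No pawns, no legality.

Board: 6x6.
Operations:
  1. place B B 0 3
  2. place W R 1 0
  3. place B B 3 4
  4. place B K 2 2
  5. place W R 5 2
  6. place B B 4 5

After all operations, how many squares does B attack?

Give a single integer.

Op 1: place BB@(0,3)
Op 2: place WR@(1,0)
Op 3: place BB@(3,4)
Op 4: place BK@(2,2)
Op 5: place WR@(5,2)
Op 6: place BB@(4,5)
Per-piece attacks for B:
  BB@(0,3): attacks (1,4) (2,5) (1,2) (2,1) (3,0)
  BK@(2,2): attacks (2,3) (2,1) (3,2) (1,2) (3,3) (3,1) (1,3) (1,1)
  BB@(3,4): attacks (4,5) (4,3) (5,2) (2,5) (2,3) (1,2) (0,1) [ray(1,1) blocked at (4,5); ray(1,-1) blocked at (5,2)]
  BB@(4,5): attacks (5,4) (3,4) [ray(-1,-1) blocked at (3,4)]
Union (17 distinct): (0,1) (1,1) (1,2) (1,3) (1,4) (2,1) (2,3) (2,5) (3,0) (3,1) (3,2) (3,3) (3,4) (4,3) (4,5) (5,2) (5,4)

Answer: 17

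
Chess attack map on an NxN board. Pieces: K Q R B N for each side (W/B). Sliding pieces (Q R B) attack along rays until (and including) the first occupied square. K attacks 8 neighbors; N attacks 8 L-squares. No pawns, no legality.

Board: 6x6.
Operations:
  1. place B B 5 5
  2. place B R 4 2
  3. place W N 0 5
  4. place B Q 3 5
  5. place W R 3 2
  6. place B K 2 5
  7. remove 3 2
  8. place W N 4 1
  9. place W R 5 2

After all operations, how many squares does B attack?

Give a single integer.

Op 1: place BB@(5,5)
Op 2: place BR@(4,2)
Op 3: place WN@(0,5)
Op 4: place BQ@(3,5)
Op 5: place WR@(3,2)
Op 6: place BK@(2,5)
Op 7: remove (3,2)
Op 8: place WN@(4,1)
Op 9: place WR@(5,2)
Per-piece attacks for B:
  BK@(2,5): attacks (2,4) (3,5) (1,5) (3,4) (1,4)
  BQ@(3,5): attacks (3,4) (3,3) (3,2) (3,1) (3,0) (4,5) (5,5) (2,5) (4,4) (5,3) (2,4) (1,3) (0,2) [ray(1,0) blocked at (5,5); ray(-1,0) blocked at (2,5)]
  BR@(4,2): attacks (4,3) (4,4) (4,5) (4,1) (5,2) (3,2) (2,2) (1,2) (0,2) [ray(0,-1) blocked at (4,1); ray(1,0) blocked at (5,2)]
  BB@(5,5): attacks (4,4) (3,3) (2,2) (1,1) (0,0)
Union (23 distinct): (0,0) (0,2) (1,1) (1,2) (1,3) (1,4) (1,5) (2,2) (2,4) (2,5) (3,0) (3,1) (3,2) (3,3) (3,4) (3,5) (4,1) (4,3) (4,4) (4,5) (5,2) (5,3) (5,5)

Answer: 23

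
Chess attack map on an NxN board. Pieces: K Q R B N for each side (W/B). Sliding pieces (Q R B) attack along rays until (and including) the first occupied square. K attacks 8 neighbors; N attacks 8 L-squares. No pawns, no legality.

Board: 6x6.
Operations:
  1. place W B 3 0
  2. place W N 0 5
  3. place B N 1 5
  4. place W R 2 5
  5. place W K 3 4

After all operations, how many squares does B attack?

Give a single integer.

Op 1: place WB@(3,0)
Op 2: place WN@(0,5)
Op 3: place BN@(1,5)
Op 4: place WR@(2,5)
Op 5: place WK@(3,4)
Per-piece attacks for B:
  BN@(1,5): attacks (2,3) (3,4) (0,3)
Union (3 distinct): (0,3) (2,3) (3,4)

Answer: 3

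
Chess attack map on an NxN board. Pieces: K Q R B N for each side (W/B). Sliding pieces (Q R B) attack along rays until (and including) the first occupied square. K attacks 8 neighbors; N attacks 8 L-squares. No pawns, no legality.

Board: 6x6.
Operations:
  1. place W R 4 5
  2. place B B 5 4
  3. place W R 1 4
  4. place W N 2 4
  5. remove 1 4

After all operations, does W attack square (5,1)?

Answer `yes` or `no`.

Op 1: place WR@(4,5)
Op 2: place BB@(5,4)
Op 3: place WR@(1,4)
Op 4: place WN@(2,4)
Op 5: remove (1,4)
Per-piece attacks for W:
  WN@(2,4): attacks (4,5) (0,5) (3,2) (4,3) (1,2) (0,3)
  WR@(4,5): attacks (4,4) (4,3) (4,2) (4,1) (4,0) (5,5) (3,5) (2,5) (1,5) (0,5)
W attacks (5,1): no

Answer: no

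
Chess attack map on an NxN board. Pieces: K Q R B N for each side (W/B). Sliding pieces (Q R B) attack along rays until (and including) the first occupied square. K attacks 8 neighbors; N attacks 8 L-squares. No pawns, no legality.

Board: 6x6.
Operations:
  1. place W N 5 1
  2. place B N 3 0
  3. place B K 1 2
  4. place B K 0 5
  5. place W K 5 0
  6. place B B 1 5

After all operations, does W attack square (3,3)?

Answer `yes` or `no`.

Answer: no

Derivation:
Op 1: place WN@(5,1)
Op 2: place BN@(3,0)
Op 3: place BK@(1,2)
Op 4: place BK@(0,5)
Op 5: place WK@(5,0)
Op 6: place BB@(1,5)
Per-piece attacks for W:
  WK@(5,0): attacks (5,1) (4,0) (4,1)
  WN@(5,1): attacks (4,3) (3,2) (3,0)
W attacks (3,3): no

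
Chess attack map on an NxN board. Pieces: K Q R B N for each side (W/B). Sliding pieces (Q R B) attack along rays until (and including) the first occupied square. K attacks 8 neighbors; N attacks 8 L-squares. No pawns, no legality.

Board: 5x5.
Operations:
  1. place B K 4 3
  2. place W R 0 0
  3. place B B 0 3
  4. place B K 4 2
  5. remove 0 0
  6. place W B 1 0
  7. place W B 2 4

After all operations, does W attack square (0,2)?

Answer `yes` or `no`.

Op 1: place BK@(4,3)
Op 2: place WR@(0,0)
Op 3: place BB@(0,3)
Op 4: place BK@(4,2)
Op 5: remove (0,0)
Op 6: place WB@(1,0)
Op 7: place WB@(2,4)
Per-piece attacks for W:
  WB@(1,0): attacks (2,1) (3,2) (4,3) (0,1) [ray(1,1) blocked at (4,3)]
  WB@(2,4): attacks (3,3) (4,2) (1,3) (0,2) [ray(1,-1) blocked at (4,2)]
W attacks (0,2): yes

Answer: yes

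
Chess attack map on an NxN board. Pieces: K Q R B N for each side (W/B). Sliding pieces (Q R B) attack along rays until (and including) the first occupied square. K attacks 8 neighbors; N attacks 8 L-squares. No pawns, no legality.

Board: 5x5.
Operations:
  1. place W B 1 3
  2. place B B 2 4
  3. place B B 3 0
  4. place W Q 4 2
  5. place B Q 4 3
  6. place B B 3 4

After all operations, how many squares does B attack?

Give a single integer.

Answer: 14

Derivation:
Op 1: place WB@(1,3)
Op 2: place BB@(2,4)
Op 3: place BB@(3,0)
Op 4: place WQ@(4,2)
Op 5: place BQ@(4,3)
Op 6: place BB@(3,4)
Per-piece attacks for B:
  BB@(2,4): attacks (3,3) (4,2) (1,3) [ray(1,-1) blocked at (4,2); ray(-1,-1) blocked at (1,3)]
  BB@(3,0): attacks (4,1) (2,1) (1,2) (0,3)
  BB@(3,4): attacks (4,3) (2,3) (1,2) (0,1) [ray(1,-1) blocked at (4,3)]
  BQ@(4,3): attacks (4,4) (4,2) (3,3) (2,3) (1,3) (3,4) (3,2) (2,1) (1,0) [ray(0,-1) blocked at (4,2); ray(-1,0) blocked at (1,3); ray(-1,1) blocked at (3,4)]
Union (14 distinct): (0,1) (0,3) (1,0) (1,2) (1,3) (2,1) (2,3) (3,2) (3,3) (3,4) (4,1) (4,2) (4,3) (4,4)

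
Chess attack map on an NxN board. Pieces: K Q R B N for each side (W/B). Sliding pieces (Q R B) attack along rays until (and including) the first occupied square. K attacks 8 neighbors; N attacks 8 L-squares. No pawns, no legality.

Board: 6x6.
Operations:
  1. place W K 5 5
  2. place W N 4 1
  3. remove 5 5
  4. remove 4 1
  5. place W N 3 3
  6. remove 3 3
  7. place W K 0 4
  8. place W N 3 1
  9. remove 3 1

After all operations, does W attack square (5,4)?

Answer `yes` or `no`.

Op 1: place WK@(5,5)
Op 2: place WN@(4,1)
Op 3: remove (5,5)
Op 4: remove (4,1)
Op 5: place WN@(3,3)
Op 6: remove (3,3)
Op 7: place WK@(0,4)
Op 8: place WN@(3,1)
Op 9: remove (3,1)
Per-piece attacks for W:
  WK@(0,4): attacks (0,5) (0,3) (1,4) (1,5) (1,3)
W attacks (5,4): no

Answer: no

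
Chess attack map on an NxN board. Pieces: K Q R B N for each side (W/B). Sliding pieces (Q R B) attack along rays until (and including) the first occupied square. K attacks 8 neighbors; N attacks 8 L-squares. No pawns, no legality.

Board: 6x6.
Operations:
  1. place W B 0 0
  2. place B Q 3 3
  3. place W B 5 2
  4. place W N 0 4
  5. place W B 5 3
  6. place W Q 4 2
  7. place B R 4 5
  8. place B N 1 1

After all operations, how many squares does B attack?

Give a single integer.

Answer: 19

Derivation:
Op 1: place WB@(0,0)
Op 2: place BQ@(3,3)
Op 3: place WB@(5,2)
Op 4: place WN@(0,4)
Op 5: place WB@(5,3)
Op 6: place WQ@(4,2)
Op 7: place BR@(4,5)
Op 8: place BN@(1,1)
Per-piece attacks for B:
  BN@(1,1): attacks (2,3) (3,2) (0,3) (3,0)
  BQ@(3,3): attacks (3,4) (3,5) (3,2) (3,1) (3,0) (4,3) (5,3) (2,3) (1,3) (0,3) (4,4) (5,5) (4,2) (2,4) (1,5) (2,2) (1,1) [ray(1,0) blocked at (5,3); ray(1,-1) blocked at (4,2); ray(-1,-1) blocked at (1,1)]
  BR@(4,5): attacks (4,4) (4,3) (4,2) (5,5) (3,5) (2,5) (1,5) (0,5) [ray(0,-1) blocked at (4,2)]
Union (19 distinct): (0,3) (0,5) (1,1) (1,3) (1,5) (2,2) (2,3) (2,4) (2,5) (3,0) (3,1) (3,2) (3,4) (3,5) (4,2) (4,3) (4,4) (5,3) (5,5)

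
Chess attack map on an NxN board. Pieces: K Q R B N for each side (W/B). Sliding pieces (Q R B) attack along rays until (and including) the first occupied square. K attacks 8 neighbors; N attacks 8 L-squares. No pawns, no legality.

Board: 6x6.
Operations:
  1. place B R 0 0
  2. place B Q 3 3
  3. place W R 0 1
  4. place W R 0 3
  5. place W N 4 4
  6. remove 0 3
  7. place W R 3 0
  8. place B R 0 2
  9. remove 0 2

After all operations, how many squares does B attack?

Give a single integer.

Answer: 21

Derivation:
Op 1: place BR@(0,0)
Op 2: place BQ@(3,3)
Op 3: place WR@(0,1)
Op 4: place WR@(0,3)
Op 5: place WN@(4,4)
Op 6: remove (0,3)
Op 7: place WR@(3,0)
Op 8: place BR@(0,2)
Op 9: remove (0,2)
Per-piece attacks for B:
  BR@(0,0): attacks (0,1) (1,0) (2,0) (3,0) [ray(0,1) blocked at (0,1); ray(1,0) blocked at (3,0)]
  BQ@(3,3): attacks (3,4) (3,5) (3,2) (3,1) (3,0) (4,3) (5,3) (2,3) (1,3) (0,3) (4,4) (4,2) (5,1) (2,4) (1,5) (2,2) (1,1) (0,0) [ray(0,-1) blocked at (3,0); ray(1,1) blocked at (4,4); ray(-1,-1) blocked at (0,0)]
Union (21 distinct): (0,0) (0,1) (0,3) (1,0) (1,1) (1,3) (1,5) (2,0) (2,2) (2,3) (2,4) (3,0) (3,1) (3,2) (3,4) (3,5) (4,2) (4,3) (4,4) (5,1) (5,3)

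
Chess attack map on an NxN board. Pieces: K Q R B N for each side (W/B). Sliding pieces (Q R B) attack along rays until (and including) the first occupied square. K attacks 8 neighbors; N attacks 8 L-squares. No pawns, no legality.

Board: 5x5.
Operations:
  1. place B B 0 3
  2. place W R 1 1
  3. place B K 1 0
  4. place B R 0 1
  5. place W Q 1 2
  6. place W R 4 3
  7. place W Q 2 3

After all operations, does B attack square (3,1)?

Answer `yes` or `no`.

Op 1: place BB@(0,3)
Op 2: place WR@(1,1)
Op 3: place BK@(1,0)
Op 4: place BR@(0,1)
Op 5: place WQ@(1,2)
Op 6: place WR@(4,3)
Op 7: place WQ@(2,3)
Per-piece attacks for B:
  BR@(0,1): attacks (0,2) (0,3) (0,0) (1,1) [ray(0,1) blocked at (0,3); ray(1,0) blocked at (1,1)]
  BB@(0,3): attacks (1,4) (1,2) [ray(1,-1) blocked at (1,2)]
  BK@(1,0): attacks (1,1) (2,0) (0,0) (2,1) (0,1)
B attacks (3,1): no

Answer: no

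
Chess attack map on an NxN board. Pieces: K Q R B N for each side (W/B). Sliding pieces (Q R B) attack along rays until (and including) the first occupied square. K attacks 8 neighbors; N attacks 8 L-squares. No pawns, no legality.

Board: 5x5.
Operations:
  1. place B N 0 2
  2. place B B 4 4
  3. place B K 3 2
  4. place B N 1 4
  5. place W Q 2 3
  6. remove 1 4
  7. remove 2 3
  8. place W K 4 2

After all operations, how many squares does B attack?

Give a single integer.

Answer: 12

Derivation:
Op 1: place BN@(0,2)
Op 2: place BB@(4,4)
Op 3: place BK@(3,2)
Op 4: place BN@(1,4)
Op 5: place WQ@(2,3)
Op 6: remove (1,4)
Op 7: remove (2,3)
Op 8: place WK@(4,2)
Per-piece attacks for B:
  BN@(0,2): attacks (1,4) (2,3) (1,0) (2,1)
  BK@(3,2): attacks (3,3) (3,1) (4,2) (2,2) (4,3) (4,1) (2,3) (2,1)
  BB@(4,4): attacks (3,3) (2,2) (1,1) (0,0)
Union (12 distinct): (0,0) (1,0) (1,1) (1,4) (2,1) (2,2) (2,3) (3,1) (3,3) (4,1) (4,2) (4,3)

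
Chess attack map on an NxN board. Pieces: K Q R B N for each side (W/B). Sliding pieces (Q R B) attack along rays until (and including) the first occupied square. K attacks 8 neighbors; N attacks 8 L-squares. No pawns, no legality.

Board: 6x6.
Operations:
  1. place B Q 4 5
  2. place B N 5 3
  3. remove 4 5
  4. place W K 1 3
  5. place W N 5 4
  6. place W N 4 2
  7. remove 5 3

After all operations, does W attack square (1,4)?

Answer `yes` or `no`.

Answer: yes

Derivation:
Op 1: place BQ@(4,5)
Op 2: place BN@(5,3)
Op 3: remove (4,5)
Op 4: place WK@(1,3)
Op 5: place WN@(5,4)
Op 6: place WN@(4,2)
Op 7: remove (5,3)
Per-piece attacks for W:
  WK@(1,3): attacks (1,4) (1,2) (2,3) (0,3) (2,4) (2,2) (0,4) (0,2)
  WN@(4,2): attacks (5,4) (3,4) (2,3) (5,0) (3,0) (2,1)
  WN@(5,4): attacks (3,5) (4,2) (3,3)
W attacks (1,4): yes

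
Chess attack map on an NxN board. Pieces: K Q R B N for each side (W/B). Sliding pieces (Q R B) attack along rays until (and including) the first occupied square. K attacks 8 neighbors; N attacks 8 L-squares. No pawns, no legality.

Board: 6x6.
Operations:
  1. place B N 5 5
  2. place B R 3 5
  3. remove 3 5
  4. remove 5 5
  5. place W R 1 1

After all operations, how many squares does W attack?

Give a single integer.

Op 1: place BN@(5,5)
Op 2: place BR@(3,5)
Op 3: remove (3,5)
Op 4: remove (5,5)
Op 5: place WR@(1,1)
Per-piece attacks for W:
  WR@(1,1): attacks (1,2) (1,3) (1,4) (1,5) (1,0) (2,1) (3,1) (4,1) (5,1) (0,1)
Union (10 distinct): (0,1) (1,0) (1,2) (1,3) (1,4) (1,5) (2,1) (3,1) (4,1) (5,1)

Answer: 10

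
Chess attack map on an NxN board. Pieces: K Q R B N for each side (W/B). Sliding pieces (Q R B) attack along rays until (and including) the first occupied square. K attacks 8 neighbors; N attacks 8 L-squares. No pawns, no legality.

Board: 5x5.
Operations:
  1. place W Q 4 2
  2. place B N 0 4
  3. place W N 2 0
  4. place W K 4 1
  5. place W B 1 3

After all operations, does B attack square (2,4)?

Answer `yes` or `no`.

Answer: no

Derivation:
Op 1: place WQ@(4,2)
Op 2: place BN@(0,4)
Op 3: place WN@(2,0)
Op 4: place WK@(4,1)
Op 5: place WB@(1,3)
Per-piece attacks for B:
  BN@(0,4): attacks (1,2) (2,3)
B attacks (2,4): no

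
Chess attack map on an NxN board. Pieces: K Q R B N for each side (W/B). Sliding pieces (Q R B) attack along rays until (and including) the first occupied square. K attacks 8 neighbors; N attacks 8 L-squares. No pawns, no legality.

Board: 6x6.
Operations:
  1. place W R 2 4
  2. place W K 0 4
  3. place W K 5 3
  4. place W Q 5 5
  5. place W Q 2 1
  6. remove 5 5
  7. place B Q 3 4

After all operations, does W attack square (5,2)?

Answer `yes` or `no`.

Op 1: place WR@(2,4)
Op 2: place WK@(0,4)
Op 3: place WK@(5,3)
Op 4: place WQ@(5,5)
Op 5: place WQ@(2,1)
Op 6: remove (5,5)
Op 7: place BQ@(3,4)
Per-piece attacks for W:
  WK@(0,4): attacks (0,5) (0,3) (1,4) (1,5) (1,3)
  WQ@(2,1): attacks (2,2) (2,3) (2,4) (2,0) (3,1) (4,1) (5,1) (1,1) (0,1) (3,2) (4,3) (5,4) (3,0) (1,2) (0,3) (1,0) [ray(0,1) blocked at (2,4)]
  WR@(2,4): attacks (2,5) (2,3) (2,2) (2,1) (3,4) (1,4) (0,4) [ray(0,-1) blocked at (2,1); ray(1,0) blocked at (3,4); ray(-1,0) blocked at (0,4)]
  WK@(5,3): attacks (5,4) (5,2) (4,3) (4,4) (4,2)
W attacks (5,2): yes

Answer: yes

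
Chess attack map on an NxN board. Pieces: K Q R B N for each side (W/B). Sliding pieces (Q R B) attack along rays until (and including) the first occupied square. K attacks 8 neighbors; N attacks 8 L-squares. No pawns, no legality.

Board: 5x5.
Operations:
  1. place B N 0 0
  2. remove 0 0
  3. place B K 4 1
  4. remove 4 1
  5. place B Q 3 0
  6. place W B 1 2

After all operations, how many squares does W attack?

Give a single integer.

Answer: 6

Derivation:
Op 1: place BN@(0,0)
Op 2: remove (0,0)
Op 3: place BK@(4,1)
Op 4: remove (4,1)
Op 5: place BQ@(3,0)
Op 6: place WB@(1,2)
Per-piece attacks for W:
  WB@(1,2): attacks (2,3) (3,4) (2,1) (3,0) (0,3) (0,1) [ray(1,-1) blocked at (3,0)]
Union (6 distinct): (0,1) (0,3) (2,1) (2,3) (3,0) (3,4)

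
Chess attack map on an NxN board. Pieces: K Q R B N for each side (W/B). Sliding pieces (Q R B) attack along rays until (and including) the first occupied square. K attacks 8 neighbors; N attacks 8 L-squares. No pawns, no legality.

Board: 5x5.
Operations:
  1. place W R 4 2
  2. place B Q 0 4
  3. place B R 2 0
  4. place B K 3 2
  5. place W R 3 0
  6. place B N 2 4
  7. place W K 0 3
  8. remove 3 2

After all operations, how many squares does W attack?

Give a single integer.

Op 1: place WR@(4,2)
Op 2: place BQ@(0,4)
Op 3: place BR@(2,0)
Op 4: place BK@(3,2)
Op 5: place WR@(3,0)
Op 6: place BN@(2,4)
Op 7: place WK@(0,3)
Op 8: remove (3,2)
Per-piece attacks for W:
  WK@(0,3): attacks (0,4) (0,2) (1,3) (1,4) (1,2)
  WR@(3,0): attacks (3,1) (3,2) (3,3) (3,4) (4,0) (2,0) [ray(-1,0) blocked at (2,0)]
  WR@(4,2): attacks (4,3) (4,4) (4,1) (4,0) (3,2) (2,2) (1,2) (0,2)
Union (15 distinct): (0,2) (0,4) (1,2) (1,3) (1,4) (2,0) (2,2) (3,1) (3,2) (3,3) (3,4) (4,0) (4,1) (4,3) (4,4)

Answer: 15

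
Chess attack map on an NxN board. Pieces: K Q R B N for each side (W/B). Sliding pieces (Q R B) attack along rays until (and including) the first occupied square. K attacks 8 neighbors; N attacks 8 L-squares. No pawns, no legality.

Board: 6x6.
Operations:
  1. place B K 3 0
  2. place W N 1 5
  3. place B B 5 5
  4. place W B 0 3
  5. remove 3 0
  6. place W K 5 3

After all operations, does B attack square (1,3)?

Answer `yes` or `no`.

Op 1: place BK@(3,0)
Op 2: place WN@(1,5)
Op 3: place BB@(5,5)
Op 4: place WB@(0,3)
Op 5: remove (3,0)
Op 6: place WK@(5,3)
Per-piece attacks for B:
  BB@(5,5): attacks (4,4) (3,3) (2,2) (1,1) (0,0)
B attacks (1,3): no

Answer: no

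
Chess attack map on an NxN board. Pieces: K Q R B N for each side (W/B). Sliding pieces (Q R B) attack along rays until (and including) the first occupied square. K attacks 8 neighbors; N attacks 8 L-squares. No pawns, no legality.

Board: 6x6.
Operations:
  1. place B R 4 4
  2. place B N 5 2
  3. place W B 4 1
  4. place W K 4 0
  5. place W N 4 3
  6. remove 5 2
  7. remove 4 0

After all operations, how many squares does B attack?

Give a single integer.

Answer: 7

Derivation:
Op 1: place BR@(4,4)
Op 2: place BN@(5,2)
Op 3: place WB@(4,1)
Op 4: place WK@(4,0)
Op 5: place WN@(4,3)
Op 6: remove (5,2)
Op 7: remove (4,0)
Per-piece attacks for B:
  BR@(4,4): attacks (4,5) (4,3) (5,4) (3,4) (2,4) (1,4) (0,4) [ray(0,-1) blocked at (4,3)]
Union (7 distinct): (0,4) (1,4) (2,4) (3,4) (4,3) (4,5) (5,4)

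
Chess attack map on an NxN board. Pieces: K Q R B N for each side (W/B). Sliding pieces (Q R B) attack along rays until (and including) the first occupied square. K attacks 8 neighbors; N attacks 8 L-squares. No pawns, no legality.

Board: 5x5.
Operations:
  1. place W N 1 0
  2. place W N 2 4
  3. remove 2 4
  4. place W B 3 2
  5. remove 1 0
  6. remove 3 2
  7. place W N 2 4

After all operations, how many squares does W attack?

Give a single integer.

Answer: 4

Derivation:
Op 1: place WN@(1,0)
Op 2: place WN@(2,4)
Op 3: remove (2,4)
Op 4: place WB@(3,2)
Op 5: remove (1,0)
Op 6: remove (3,2)
Op 7: place WN@(2,4)
Per-piece attacks for W:
  WN@(2,4): attacks (3,2) (4,3) (1,2) (0,3)
Union (4 distinct): (0,3) (1,2) (3,2) (4,3)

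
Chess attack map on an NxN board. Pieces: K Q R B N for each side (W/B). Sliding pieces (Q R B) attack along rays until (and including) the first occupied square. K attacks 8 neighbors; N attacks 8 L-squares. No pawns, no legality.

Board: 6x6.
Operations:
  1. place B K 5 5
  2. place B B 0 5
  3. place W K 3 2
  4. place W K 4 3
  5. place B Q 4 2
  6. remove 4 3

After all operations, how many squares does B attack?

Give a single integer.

Answer: 17

Derivation:
Op 1: place BK@(5,5)
Op 2: place BB@(0,5)
Op 3: place WK@(3,2)
Op 4: place WK@(4,3)
Op 5: place BQ@(4,2)
Op 6: remove (4,3)
Per-piece attacks for B:
  BB@(0,5): attacks (1,4) (2,3) (3,2) [ray(1,-1) blocked at (3,2)]
  BQ@(4,2): attacks (4,3) (4,4) (4,5) (4,1) (4,0) (5,2) (3,2) (5,3) (5,1) (3,3) (2,4) (1,5) (3,1) (2,0) [ray(-1,0) blocked at (3,2)]
  BK@(5,5): attacks (5,4) (4,5) (4,4)
Union (17 distinct): (1,4) (1,5) (2,0) (2,3) (2,4) (3,1) (3,2) (3,3) (4,0) (4,1) (4,3) (4,4) (4,5) (5,1) (5,2) (5,3) (5,4)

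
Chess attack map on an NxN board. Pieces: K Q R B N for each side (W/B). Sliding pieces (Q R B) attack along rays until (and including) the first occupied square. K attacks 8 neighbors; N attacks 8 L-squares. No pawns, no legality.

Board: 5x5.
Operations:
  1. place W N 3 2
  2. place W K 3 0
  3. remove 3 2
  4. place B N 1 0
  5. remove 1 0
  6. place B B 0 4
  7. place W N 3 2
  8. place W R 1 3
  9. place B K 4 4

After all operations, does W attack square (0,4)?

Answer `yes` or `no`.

Op 1: place WN@(3,2)
Op 2: place WK@(3,0)
Op 3: remove (3,2)
Op 4: place BN@(1,0)
Op 5: remove (1,0)
Op 6: place BB@(0,4)
Op 7: place WN@(3,2)
Op 8: place WR@(1,3)
Op 9: place BK@(4,4)
Per-piece attacks for W:
  WR@(1,3): attacks (1,4) (1,2) (1,1) (1,0) (2,3) (3,3) (4,3) (0,3)
  WK@(3,0): attacks (3,1) (4,0) (2,0) (4,1) (2,1)
  WN@(3,2): attacks (4,4) (2,4) (1,3) (4,0) (2,0) (1,1)
W attacks (0,4): no

Answer: no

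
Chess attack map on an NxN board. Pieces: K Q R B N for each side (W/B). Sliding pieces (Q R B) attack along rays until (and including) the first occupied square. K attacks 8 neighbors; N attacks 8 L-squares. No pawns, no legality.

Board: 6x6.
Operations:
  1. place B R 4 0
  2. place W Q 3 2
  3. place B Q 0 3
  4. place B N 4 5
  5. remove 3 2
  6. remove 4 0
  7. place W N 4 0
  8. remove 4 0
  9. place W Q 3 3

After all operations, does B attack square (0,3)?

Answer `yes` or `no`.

Op 1: place BR@(4,0)
Op 2: place WQ@(3,2)
Op 3: place BQ@(0,3)
Op 4: place BN@(4,5)
Op 5: remove (3,2)
Op 6: remove (4,0)
Op 7: place WN@(4,0)
Op 8: remove (4,0)
Op 9: place WQ@(3,3)
Per-piece attacks for B:
  BQ@(0,3): attacks (0,4) (0,5) (0,2) (0,1) (0,0) (1,3) (2,3) (3,3) (1,4) (2,5) (1,2) (2,1) (3,0) [ray(1,0) blocked at (3,3)]
  BN@(4,5): attacks (5,3) (3,3) (2,4)
B attacks (0,3): no

Answer: no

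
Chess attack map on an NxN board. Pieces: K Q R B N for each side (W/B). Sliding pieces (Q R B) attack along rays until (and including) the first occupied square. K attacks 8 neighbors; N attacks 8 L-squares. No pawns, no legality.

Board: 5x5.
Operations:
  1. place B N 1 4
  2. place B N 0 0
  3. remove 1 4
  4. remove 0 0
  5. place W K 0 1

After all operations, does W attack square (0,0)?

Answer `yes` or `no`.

Op 1: place BN@(1,4)
Op 2: place BN@(0,0)
Op 3: remove (1,4)
Op 4: remove (0,0)
Op 5: place WK@(0,1)
Per-piece attacks for W:
  WK@(0,1): attacks (0,2) (0,0) (1,1) (1,2) (1,0)
W attacks (0,0): yes

Answer: yes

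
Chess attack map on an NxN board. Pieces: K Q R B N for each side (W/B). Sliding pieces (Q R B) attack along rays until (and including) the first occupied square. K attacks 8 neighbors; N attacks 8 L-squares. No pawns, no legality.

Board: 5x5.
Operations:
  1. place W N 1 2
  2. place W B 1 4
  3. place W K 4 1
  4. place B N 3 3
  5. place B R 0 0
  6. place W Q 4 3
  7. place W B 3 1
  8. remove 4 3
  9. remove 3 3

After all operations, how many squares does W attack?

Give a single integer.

Answer: 15

Derivation:
Op 1: place WN@(1,2)
Op 2: place WB@(1,4)
Op 3: place WK@(4,1)
Op 4: place BN@(3,3)
Op 5: place BR@(0,0)
Op 6: place WQ@(4,3)
Op 7: place WB@(3,1)
Op 8: remove (4,3)
Op 9: remove (3,3)
Per-piece attacks for W:
  WN@(1,2): attacks (2,4) (3,3) (0,4) (2,0) (3,1) (0,0)
  WB@(1,4): attacks (2,3) (3,2) (4,1) (0,3) [ray(1,-1) blocked at (4,1)]
  WB@(3,1): attacks (4,2) (4,0) (2,2) (1,3) (0,4) (2,0)
  WK@(4,1): attacks (4,2) (4,0) (3,1) (3,2) (3,0)
Union (15 distinct): (0,0) (0,3) (0,4) (1,3) (2,0) (2,2) (2,3) (2,4) (3,0) (3,1) (3,2) (3,3) (4,0) (4,1) (4,2)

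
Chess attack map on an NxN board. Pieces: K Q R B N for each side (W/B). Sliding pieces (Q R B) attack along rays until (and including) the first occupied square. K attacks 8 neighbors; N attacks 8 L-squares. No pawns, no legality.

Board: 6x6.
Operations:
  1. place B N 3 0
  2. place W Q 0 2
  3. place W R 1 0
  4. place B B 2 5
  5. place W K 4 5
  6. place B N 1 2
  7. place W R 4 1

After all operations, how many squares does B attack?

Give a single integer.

Answer: 15

Derivation:
Op 1: place BN@(3,0)
Op 2: place WQ@(0,2)
Op 3: place WR@(1,0)
Op 4: place BB@(2,5)
Op 5: place WK@(4,5)
Op 6: place BN@(1,2)
Op 7: place WR@(4,1)
Per-piece attacks for B:
  BN@(1,2): attacks (2,4) (3,3) (0,4) (2,0) (3,1) (0,0)
  BB@(2,5): attacks (3,4) (4,3) (5,2) (1,4) (0,3)
  BN@(3,0): attacks (4,2) (5,1) (2,2) (1,1)
Union (15 distinct): (0,0) (0,3) (0,4) (1,1) (1,4) (2,0) (2,2) (2,4) (3,1) (3,3) (3,4) (4,2) (4,3) (5,1) (5,2)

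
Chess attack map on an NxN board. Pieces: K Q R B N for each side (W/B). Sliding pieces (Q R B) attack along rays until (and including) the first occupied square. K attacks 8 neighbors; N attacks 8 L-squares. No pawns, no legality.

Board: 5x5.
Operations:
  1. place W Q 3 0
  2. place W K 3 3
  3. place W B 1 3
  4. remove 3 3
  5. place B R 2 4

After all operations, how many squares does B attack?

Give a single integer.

Op 1: place WQ@(3,0)
Op 2: place WK@(3,3)
Op 3: place WB@(1,3)
Op 4: remove (3,3)
Op 5: place BR@(2,4)
Per-piece attacks for B:
  BR@(2,4): attacks (2,3) (2,2) (2,1) (2,0) (3,4) (4,4) (1,4) (0,4)
Union (8 distinct): (0,4) (1,4) (2,0) (2,1) (2,2) (2,3) (3,4) (4,4)

Answer: 8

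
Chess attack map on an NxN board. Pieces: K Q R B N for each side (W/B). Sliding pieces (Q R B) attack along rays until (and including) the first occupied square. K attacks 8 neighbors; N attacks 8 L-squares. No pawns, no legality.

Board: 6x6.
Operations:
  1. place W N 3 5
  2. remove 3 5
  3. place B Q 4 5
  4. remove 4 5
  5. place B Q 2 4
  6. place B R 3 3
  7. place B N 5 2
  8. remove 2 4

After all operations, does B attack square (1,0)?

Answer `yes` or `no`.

Op 1: place WN@(3,5)
Op 2: remove (3,5)
Op 3: place BQ@(4,5)
Op 4: remove (4,5)
Op 5: place BQ@(2,4)
Op 6: place BR@(3,3)
Op 7: place BN@(5,2)
Op 8: remove (2,4)
Per-piece attacks for B:
  BR@(3,3): attacks (3,4) (3,5) (3,2) (3,1) (3,0) (4,3) (5,3) (2,3) (1,3) (0,3)
  BN@(5,2): attacks (4,4) (3,3) (4,0) (3,1)
B attacks (1,0): no

Answer: no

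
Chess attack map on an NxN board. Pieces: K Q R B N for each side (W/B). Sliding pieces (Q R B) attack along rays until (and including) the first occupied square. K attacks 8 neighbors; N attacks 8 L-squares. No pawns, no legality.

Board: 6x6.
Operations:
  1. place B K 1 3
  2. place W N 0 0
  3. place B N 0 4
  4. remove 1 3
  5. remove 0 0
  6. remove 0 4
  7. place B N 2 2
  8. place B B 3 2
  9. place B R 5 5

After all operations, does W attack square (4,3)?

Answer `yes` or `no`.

Op 1: place BK@(1,3)
Op 2: place WN@(0,0)
Op 3: place BN@(0,4)
Op 4: remove (1,3)
Op 5: remove (0,0)
Op 6: remove (0,4)
Op 7: place BN@(2,2)
Op 8: place BB@(3,2)
Op 9: place BR@(5,5)
Per-piece attacks for W:
W attacks (4,3): no

Answer: no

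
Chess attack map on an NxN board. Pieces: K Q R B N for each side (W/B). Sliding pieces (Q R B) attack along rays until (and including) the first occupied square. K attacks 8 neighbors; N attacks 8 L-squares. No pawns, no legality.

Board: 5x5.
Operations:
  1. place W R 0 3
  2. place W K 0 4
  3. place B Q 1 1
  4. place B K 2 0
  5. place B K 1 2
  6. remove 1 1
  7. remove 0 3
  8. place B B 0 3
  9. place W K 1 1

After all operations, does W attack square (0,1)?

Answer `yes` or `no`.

Op 1: place WR@(0,3)
Op 2: place WK@(0,4)
Op 3: place BQ@(1,1)
Op 4: place BK@(2,0)
Op 5: place BK@(1,2)
Op 6: remove (1,1)
Op 7: remove (0,3)
Op 8: place BB@(0,3)
Op 9: place WK@(1,1)
Per-piece attacks for W:
  WK@(0,4): attacks (0,3) (1,4) (1,3)
  WK@(1,1): attacks (1,2) (1,0) (2,1) (0,1) (2,2) (2,0) (0,2) (0,0)
W attacks (0,1): yes

Answer: yes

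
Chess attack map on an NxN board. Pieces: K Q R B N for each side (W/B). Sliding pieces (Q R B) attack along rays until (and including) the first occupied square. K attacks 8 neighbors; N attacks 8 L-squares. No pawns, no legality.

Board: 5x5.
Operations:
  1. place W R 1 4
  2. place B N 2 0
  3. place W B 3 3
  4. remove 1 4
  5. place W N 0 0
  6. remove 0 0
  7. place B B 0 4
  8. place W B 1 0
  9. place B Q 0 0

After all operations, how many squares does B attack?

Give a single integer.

Answer: 14

Derivation:
Op 1: place WR@(1,4)
Op 2: place BN@(2,0)
Op 3: place WB@(3,3)
Op 4: remove (1,4)
Op 5: place WN@(0,0)
Op 6: remove (0,0)
Op 7: place BB@(0,4)
Op 8: place WB@(1,0)
Op 9: place BQ@(0,0)
Per-piece attacks for B:
  BQ@(0,0): attacks (0,1) (0,2) (0,3) (0,4) (1,0) (1,1) (2,2) (3,3) [ray(0,1) blocked at (0,4); ray(1,0) blocked at (1,0); ray(1,1) blocked at (3,3)]
  BB@(0,4): attacks (1,3) (2,2) (3,1) (4,0)
  BN@(2,0): attacks (3,2) (4,1) (1,2) (0,1)
Union (14 distinct): (0,1) (0,2) (0,3) (0,4) (1,0) (1,1) (1,2) (1,3) (2,2) (3,1) (3,2) (3,3) (4,0) (4,1)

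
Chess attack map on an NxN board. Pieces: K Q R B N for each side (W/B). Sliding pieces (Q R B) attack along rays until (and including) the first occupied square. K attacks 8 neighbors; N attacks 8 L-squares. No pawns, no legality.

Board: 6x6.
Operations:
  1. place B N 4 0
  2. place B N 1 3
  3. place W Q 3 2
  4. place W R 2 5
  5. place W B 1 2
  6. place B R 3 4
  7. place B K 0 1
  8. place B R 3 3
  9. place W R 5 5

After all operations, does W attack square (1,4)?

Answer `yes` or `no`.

Answer: yes

Derivation:
Op 1: place BN@(4,0)
Op 2: place BN@(1,3)
Op 3: place WQ@(3,2)
Op 4: place WR@(2,5)
Op 5: place WB@(1,2)
Op 6: place BR@(3,4)
Op 7: place BK@(0,1)
Op 8: place BR@(3,3)
Op 9: place WR@(5,5)
Per-piece attacks for W:
  WB@(1,2): attacks (2,3) (3,4) (2,1) (3,0) (0,3) (0,1) [ray(1,1) blocked at (3,4); ray(-1,-1) blocked at (0,1)]
  WR@(2,5): attacks (2,4) (2,3) (2,2) (2,1) (2,0) (3,5) (4,5) (5,5) (1,5) (0,5) [ray(1,0) blocked at (5,5)]
  WQ@(3,2): attacks (3,3) (3,1) (3,0) (4,2) (5,2) (2,2) (1,2) (4,3) (5,4) (4,1) (5,0) (2,3) (1,4) (0,5) (2,1) (1,0) [ray(0,1) blocked at (3,3); ray(-1,0) blocked at (1,2)]
  WR@(5,5): attacks (5,4) (5,3) (5,2) (5,1) (5,0) (4,5) (3,5) (2,5) [ray(-1,0) blocked at (2,5)]
W attacks (1,4): yes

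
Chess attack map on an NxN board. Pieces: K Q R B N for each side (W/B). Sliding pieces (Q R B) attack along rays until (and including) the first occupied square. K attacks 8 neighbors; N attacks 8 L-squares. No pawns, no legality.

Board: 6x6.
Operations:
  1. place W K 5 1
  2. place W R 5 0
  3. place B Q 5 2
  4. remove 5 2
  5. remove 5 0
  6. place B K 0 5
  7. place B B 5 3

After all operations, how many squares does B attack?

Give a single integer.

Op 1: place WK@(5,1)
Op 2: place WR@(5,0)
Op 3: place BQ@(5,2)
Op 4: remove (5,2)
Op 5: remove (5,0)
Op 6: place BK@(0,5)
Op 7: place BB@(5,3)
Per-piece attacks for B:
  BK@(0,5): attacks (0,4) (1,5) (1,4)
  BB@(5,3): attacks (4,4) (3,5) (4,2) (3,1) (2,0)
Union (8 distinct): (0,4) (1,4) (1,5) (2,0) (3,1) (3,5) (4,2) (4,4)

Answer: 8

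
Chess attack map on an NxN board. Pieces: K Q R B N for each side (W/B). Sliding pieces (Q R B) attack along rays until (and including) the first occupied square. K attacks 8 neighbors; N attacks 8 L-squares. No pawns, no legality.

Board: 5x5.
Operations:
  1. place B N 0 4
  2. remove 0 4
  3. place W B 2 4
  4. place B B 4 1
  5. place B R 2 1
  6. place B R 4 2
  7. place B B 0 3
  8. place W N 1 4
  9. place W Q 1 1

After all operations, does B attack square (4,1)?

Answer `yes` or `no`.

Answer: yes

Derivation:
Op 1: place BN@(0,4)
Op 2: remove (0,4)
Op 3: place WB@(2,4)
Op 4: place BB@(4,1)
Op 5: place BR@(2,1)
Op 6: place BR@(4,2)
Op 7: place BB@(0,3)
Op 8: place WN@(1,4)
Op 9: place WQ@(1,1)
Per-piece attacks for B:
  BB@(0,3): attacks (1,4) (1,2) (2,1) [ray(1,1) blocked at (1,4); ray(1,-1) blocked at (2,1)]
  BR@(2,1): attacks (2,2) (2,3) (2,4) (2,0) (3,1) (4,1) (1,1) [ray(0,1) blocked at (2,4); ray(1,0) blocked at (4,1); ray(-1,0) blocked at (1,1)]
  BB@(4,1): attacks (3,2) (2,3) (1,4) (3,0) [ray(-1,1) blocked at (1,4)]
  BR@(4,2): attacks (4,3) (4,4) (4,1) (3,2) (2,2) (1,2) (0,2) [ray(0,-1) blocked at (4,1)]
B attacks (4,1): yes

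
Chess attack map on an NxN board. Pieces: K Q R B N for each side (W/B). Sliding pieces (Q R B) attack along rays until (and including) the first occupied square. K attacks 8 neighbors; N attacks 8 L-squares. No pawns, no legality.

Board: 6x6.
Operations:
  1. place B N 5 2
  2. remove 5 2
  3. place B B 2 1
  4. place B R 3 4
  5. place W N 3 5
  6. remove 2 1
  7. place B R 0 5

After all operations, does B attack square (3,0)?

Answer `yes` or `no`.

Op 1: place BN@(5,2)
Op 2: remove (5,2)
Op 3: place BB@(2,1)
Op 4: place BR@(3,4)
Op 5: place WN@(3,5)
Op 6: remove (2,1)
Op 7: place BR@(0,5)
Per-piece attacks for B:
  BR@(0,5): attacks (0,4) (0,3) (0,2) (0,1) (0,0) (1,5) (2,5) (3,5) [ray(1,0) blocked at (3,5)]
  BR@(3,4): attacks (3,5) (3,3) (3,2) (3,1) (3,0) (4,4) (5,4) (2,4) (1,4) (0,4) [ray(0,1) blocked at (3,5)]
B attacks (3,0): yes

Answer: yes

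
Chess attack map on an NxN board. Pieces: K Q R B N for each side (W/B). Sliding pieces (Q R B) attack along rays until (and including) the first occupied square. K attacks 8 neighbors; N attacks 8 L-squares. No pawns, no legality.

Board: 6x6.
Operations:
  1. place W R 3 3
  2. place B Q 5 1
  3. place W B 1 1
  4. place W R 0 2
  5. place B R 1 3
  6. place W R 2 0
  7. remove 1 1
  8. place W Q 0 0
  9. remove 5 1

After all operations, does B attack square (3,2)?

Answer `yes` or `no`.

Answer: no

Derivation:
Op 1: place WR@(3,3)
Op 2: place BQ@(5,1)
Op 3: place WB@(1,1)
Op 4: place WR@(0,2)
Op 5: place BR@(1,3)
Op 6: place WR@(2,0)
Op 7: remove (1,1)
Op 8: place WQ@(0,0)
Op 9: remove (5,1)
Per-piece attacks for B:
  BR@(1,3): attacks (1,4) (1,5) (1,2) (1,1) (1,0) (2,3) (3,3) (0,3) [ray(1,0) blocked at (3,3)]
B attacks (3,2): no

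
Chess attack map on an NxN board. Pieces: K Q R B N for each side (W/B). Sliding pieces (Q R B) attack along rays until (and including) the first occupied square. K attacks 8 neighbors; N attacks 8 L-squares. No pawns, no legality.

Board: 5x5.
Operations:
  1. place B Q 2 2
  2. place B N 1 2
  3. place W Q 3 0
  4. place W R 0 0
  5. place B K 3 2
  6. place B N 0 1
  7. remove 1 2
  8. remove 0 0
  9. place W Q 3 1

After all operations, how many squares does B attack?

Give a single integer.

Op 1: place BQ@(2,2)
Op 2: place BN@(1,2)
Op 3: place WQ@(3,0)
Op 4: place WR@(0,0)
Op 5: place BK@(3,2)
Op 6: place BN@(0,1)
Op 7: remove (1,2)
Op 8: remove (0,0)
Op 9: place WQ@(3,1)
Per-piece attacks for B:
  BN@(0,1): attacks (1,3) (2,2) (2,0)
  BQ@(2,2): attacks (2,3) (2,4) (2,1) (2,0) (3,2) (1,2) (0,2) (3,3) (4,4) (3,1) (1,3) (0,4) (1,1) (0,0) [ray(1,0) blocked at (3,2); ray(1,-1) blocked at (3,1)]
  BK@(3,2): attacks (3,3) (3,1) (4,2) (2,2) (4,3) (4,1) (2,3) (2,1)
Union (18 distinct): (0,0) (0,2) (0,4) (1,1) (1,2) (1,3) (2,0) (2,1) (2,2) (2,3) (2,4) (3,1) (3,2) (3,3) (4,1) (4,2) (4,3) (4,4)

Answer: 18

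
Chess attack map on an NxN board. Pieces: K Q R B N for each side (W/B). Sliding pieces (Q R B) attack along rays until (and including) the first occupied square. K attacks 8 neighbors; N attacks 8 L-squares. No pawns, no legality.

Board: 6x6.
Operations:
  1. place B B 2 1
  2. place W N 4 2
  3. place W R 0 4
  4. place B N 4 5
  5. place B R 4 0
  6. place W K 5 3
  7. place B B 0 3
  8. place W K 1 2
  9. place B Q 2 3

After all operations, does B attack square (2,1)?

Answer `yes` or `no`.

Answer: yes

Derivation:
Op 1: place BB@(2,1)
Op 2: place WN@(4,2)
Op 3: place WR@(0,4)
Op 4: place BN@(4,5)
Op 5: place BR@(4,0)
Op 6: place WK@(5,3)
Op 7: place BB@(0,3)
Op 8: place WK@(1,2)
Op 9: place BQ@(2,3)
Per-piece attacks for B:
  BB@(0,3): attacks (1,4) (2,5) (1,2) [ray(1,-1) blocked at (1,2)]
  BB@(2,1): attacks (3,2) (4,3) (5,4) (3,0) (1,2) (1,0) [ray(-1,1) blocked at (1,2)]
  BQ@(2,3): attacks (2,4) (2,5) (2,2) (2,1) (3,3) (4,3) (5,3) (1,3) (0,3) (3,4) (4,5) (3,2) (4,1) (5,0) (1,4) (0,5) (1,2) [ray(0,-1) blocked at (2,1); ray(1,0) blocked at (5,3); ray(-1,0) blocked at (0,3); ray(1,1) blocked at (4,5); ray(-1,-1) blocked at (1,2)]
  BR@(4,0): attacks (4,1) (4,2) (5,0) (3,0) (2,0) (1,0) (0,0) [ray(0,1) blocked at (4,2)]
  BN@(4,5): attacks (5,3) (3,3) (2,4)
B attacks (2,1): yes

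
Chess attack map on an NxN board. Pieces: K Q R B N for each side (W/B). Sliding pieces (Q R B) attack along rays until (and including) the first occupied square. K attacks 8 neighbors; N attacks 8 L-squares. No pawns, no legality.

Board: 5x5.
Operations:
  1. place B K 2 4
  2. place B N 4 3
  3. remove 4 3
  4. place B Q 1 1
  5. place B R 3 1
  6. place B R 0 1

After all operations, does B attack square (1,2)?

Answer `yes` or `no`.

Op 1: place BK@(2,4)
Op 2: place BN@(4,3)
Op 3: remove (4,3)
Op 4: place BQ@(1,1)
Op 5: place BR@(3,1)
Op 6: place BR@(0,1)
Per-piece attacks for B:
  BR@(0,1): attacks (0,2) (0,3) (0,4) (0,0) (1,1) [ray(1,0) blocked at (1,1)]
  BQ@(1,1): attacks (1,2) (1,3) (1,4) (1,0) (2,1) (3,1) (0,1) (2,2) (3,3) (4,4) (2,0) (0,2) (0,0) [ray(1,0) blocked at (3,1); ray(-1,0) blocked at (0,1)]
  BK@(2,4): attacks (2,3) (3,4) (1,4) (3,3) (1,3)
  BR@(3,1): attacks (3,2) (3,3) (3,4) (3,0) (4,1) (2,1) (1,1) [ray(-1,0) blocked at (1,1)]
B attacks (1,2): yes

Answer: yes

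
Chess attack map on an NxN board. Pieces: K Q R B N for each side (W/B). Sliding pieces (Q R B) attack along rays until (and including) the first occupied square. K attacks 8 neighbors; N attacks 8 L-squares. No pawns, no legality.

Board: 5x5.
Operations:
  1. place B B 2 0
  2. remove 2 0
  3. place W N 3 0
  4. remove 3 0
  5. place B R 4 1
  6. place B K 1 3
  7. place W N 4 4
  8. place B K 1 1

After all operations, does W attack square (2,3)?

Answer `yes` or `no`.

Op 1: place BB@(2,0)
Op 2: remove (2,0)
Op 3: place WN@(3,0)
Op 4: remove (3,0)
Op 5: place BR@(4,1)
Op 6: place BK@(1,3)
Op 7: place WN@(4,4)
Op 8: place BK@(1,1)
Per-piece attacks for W:
  WN@(4,4): attacks (3,2) (2,3)
W attacks (2,3): yes

Answer: yes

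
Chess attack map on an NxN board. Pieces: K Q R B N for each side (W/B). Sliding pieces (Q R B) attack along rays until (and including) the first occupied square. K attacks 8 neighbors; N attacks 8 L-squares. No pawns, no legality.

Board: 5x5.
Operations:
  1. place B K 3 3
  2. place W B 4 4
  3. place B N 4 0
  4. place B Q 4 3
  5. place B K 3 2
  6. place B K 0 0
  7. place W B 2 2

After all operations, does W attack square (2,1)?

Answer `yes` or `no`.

Answer: no

Derivation:
Op 1: place BK@(3,3)
Op 2: place WB@(4,4)
Op 3: place BN@(4,0)
Op 4: place BQ@(4,3)
Op 5: place BK@(3,2)
Op 6: place BK@(0,0)
Op 7: place WB@(2,2)
Per-piece attacks for W:
  WB@(2,2): attacks (3,3) (3,1) (4,0) (1,3) (0,4) (1,1) (0,0) [ray(1,1) blocked at (3,3); ray(1,-1) blocked at (4,0); ray(-1,-1) blocked at (0,0)]
  WB@(4,4): attacks (3,3) [ray(-1,-1) blocked at (3,3)]
W attacks (2,1): no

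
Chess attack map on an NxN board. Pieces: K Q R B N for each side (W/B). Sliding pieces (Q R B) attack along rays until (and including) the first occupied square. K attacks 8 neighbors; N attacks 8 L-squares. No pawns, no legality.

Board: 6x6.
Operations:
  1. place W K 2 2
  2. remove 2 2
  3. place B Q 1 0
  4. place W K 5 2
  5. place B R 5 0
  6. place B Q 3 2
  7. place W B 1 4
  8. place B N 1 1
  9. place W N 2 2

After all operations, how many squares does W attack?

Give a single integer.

Answer: 15

Derivation:
Op 1: place WK@(2,2)
Op 2: remove (2,2)
Op 3: place BQ@(1,0)
Op 4: place WK@(5,2)
Op 5: place BR@(5,0)
Op 6: place BQ@(3,2)
Op 7: place WB@(1,4)
Op 8: place BN@(1,1)
Op 9: place WN@(2,2)
Per-piece attacks for W:
  WB@(1,4): attacks (2,5) (2,3) (3,2) (0,5) (0,3) [ray(1,-1) blocked at (3,2)]
  WN@(2,2): attacks (3,4) (4,3) (1,4) (0,3) (3,0) (4,1) (1,0) (0,1)
  WK@(5,2): attacks (5,3) (5,1) (4,2) (4,3) (4,1)
Union (15 distinct): (0,1) (0,3) (0,5) (1,0) (1,4) (2,3) (2,5) (3,0) (3,2) (3,4) (4,1) (4,2) (4,3) (5,1) (5,3)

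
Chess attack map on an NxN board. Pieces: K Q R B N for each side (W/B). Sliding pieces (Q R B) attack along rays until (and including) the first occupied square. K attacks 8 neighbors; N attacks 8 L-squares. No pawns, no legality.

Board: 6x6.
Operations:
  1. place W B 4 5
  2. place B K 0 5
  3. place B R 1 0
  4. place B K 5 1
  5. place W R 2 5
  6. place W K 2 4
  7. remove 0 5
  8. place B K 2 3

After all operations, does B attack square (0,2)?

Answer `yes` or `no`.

Op 1: place WB@(4,5)
Op 2: place BK@(0,5)
Op 3: place BR@(1,0)
Op 4: place BK@(5,1)
Op 5: place WR@(2,5)
Op 6: place WK@(2,4)
Op 7: remove (0,5)
Op 8: place BK@(2,3)
Per-piece attacks for B:
  BR@(1,0): attacks (1,1) (1,2) (1,3) (1,4) (1,5) (2,0) (3,0) (4,0) (5,0) (0,0)
  BK@(2,3): attacks (2,4) (2,2) (3,3) (1,3) (3,4) (3,2) (1,4) (1,2)
  BK@(5,1): attacks (5,2) (5,0) (4,1) (4,2) (4,0)
B attacks (0,2): no

Answer: no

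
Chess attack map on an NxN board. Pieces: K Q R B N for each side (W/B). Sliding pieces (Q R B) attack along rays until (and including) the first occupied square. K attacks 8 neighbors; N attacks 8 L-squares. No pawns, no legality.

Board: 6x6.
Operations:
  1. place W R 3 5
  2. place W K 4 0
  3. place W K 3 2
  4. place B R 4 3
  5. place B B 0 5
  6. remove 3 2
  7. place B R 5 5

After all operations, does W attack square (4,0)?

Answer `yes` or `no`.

Answer: no

Derivation:
Op 1: place WR@(3,5)
Op 2: place WK@(4,0)
Op 3: place WK@(3,2)
Op 4: place BR@(4,3)
Op 5: place BB@(0,5)
Op 6: remove (3,2)
Op 7: place BR@(5,5)
Per-piece attacks for W:
  WR@(3,5): attacks (3,4) (3,3) (3,2) (3,1) (3,0) (4,5) (5,5) (2,5) (1,5) (0,5) [ray(1,0) blocked at (5,5); ray(-1,0) blocked at (0,5)]
  WK@(4,0): attacks (4,1) (5,0) (3,0) (5,1) (3,1)
W attacks (4,0): no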